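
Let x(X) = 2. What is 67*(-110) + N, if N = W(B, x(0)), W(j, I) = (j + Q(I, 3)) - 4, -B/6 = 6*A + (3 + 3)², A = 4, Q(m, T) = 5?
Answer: -7729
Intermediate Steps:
B = -360 (B = -6*(6*4 + (3 + 3)²) = -6*(24 + 6²) = -6*(24 + 36) = -6*60 = -360)
W(j, I) = 1 + j (W(j, I) = (j + 5) - 4 = (5 + j) - 4 = 1 + j)
N = -359 (N = 1 - 360 = -359)
67*(-110) + N = 67*(-110) - 359 = -7370 - 359 = -7729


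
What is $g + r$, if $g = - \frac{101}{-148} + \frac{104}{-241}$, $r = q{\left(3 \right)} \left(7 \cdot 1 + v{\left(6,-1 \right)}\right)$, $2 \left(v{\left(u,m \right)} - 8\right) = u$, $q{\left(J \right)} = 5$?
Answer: $\frac{3219069}{35668} \approx 90.251$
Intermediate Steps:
$v{\left(u,m \right)} = 8 + \frac{u}{2}$
$r = 90$ ($r = 5 \left(7 \cdot 1 + \left(8 + \frac{1}{2} \cdot 6\right)\right) = 5 \left(7 + \left(8 + 3\right)\right) = 5 \left(7 + 11\right) = 5 \cdot 18 = 90$)
$g = \frac{8949}{35668}$ ($g = \left(-101\right) \left(- \frac{1}{148}\right) + 104 \left(- \frac{1}{241}\right) = \frac{101}{148} - \frac{104}{241} = \frac{8949}{35668} \approx 0.2509$)
$g + r = \frac{8949}{35668} + 90 = \frac{3219069}{35668}$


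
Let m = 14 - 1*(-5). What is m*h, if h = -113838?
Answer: -2162922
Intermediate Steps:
m = 19 (m = 14 + 5 = 19)
m*h = 19*(-113838) = -2162922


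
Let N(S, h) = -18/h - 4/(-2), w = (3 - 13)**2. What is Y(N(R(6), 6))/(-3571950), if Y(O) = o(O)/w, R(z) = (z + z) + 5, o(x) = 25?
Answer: -1/14287800 ≈ -6.9990e-8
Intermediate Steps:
w = 100 (w = (-10)**2 = 100)
R(z) = 5 + 2*z (R(z) = 2*z + 5 = 5 + 2*z)
N(S, h) = 2 - 18/h (N(S, h) = -18/h - 4*(-1/2) = -18/h + 2 = 2 - 18/h)
Y(O) = 1/4 (Y(O) = 25/100 = 25*(1/100) = 1/4)
Y(N(R(6), 6))/(-3571950) = (1/4)/(-3571950) = (1/4)*(-1/3571950) = -1/14287800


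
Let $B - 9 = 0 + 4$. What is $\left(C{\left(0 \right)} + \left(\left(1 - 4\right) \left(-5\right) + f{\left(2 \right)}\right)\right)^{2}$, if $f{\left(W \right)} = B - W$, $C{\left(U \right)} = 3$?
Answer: $841$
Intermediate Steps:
$B = 13$ ($B = 9 + \left(0 + 4\right) = 9 + 4 = 13$)
$f{\left(W \right)} = 13 - W$
$\left(C{\left(0 \right)} + \left(\left(1 - 4\right) \left(-5\right) + f{\left(2 \right)}\right)\right)^{2} = \left(3 + \left(\left(1 - 4\right) \left(-5\right) + \left(13 - 2\right)\right)\right)^{2} = \left(3 + \left(\left(-3\right) \left(-5\right) + \left(13 - 2\right)\right)\right)^{2} = \left(3 + \left(15 + 11\right)\right)^{2} = \left(3 + 26\right)^{2} = 29^{2} = 841$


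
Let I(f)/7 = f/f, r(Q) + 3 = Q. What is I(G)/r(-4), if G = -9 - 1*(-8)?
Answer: -1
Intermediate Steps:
r(Q) = -3 + Q
G = -1 (G = -9 + 8 = -1)
I(f) = 7 (I(f) = 7*(f/f) = 7*1 = 7)
I(G)/r(-4) = 7/(-3 - 4) = 7/(-7) = -⅐*7 = -1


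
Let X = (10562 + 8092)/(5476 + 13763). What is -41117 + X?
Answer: -263677103/6413 ≈ -41116.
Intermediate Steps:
X = 6218/6413 (X = 18654/19239 = 18654*(1/19239) = 6218/6413 ≈ 0.96959)
-41117 + X = -41117 + 6218/6413 = -263677103/6413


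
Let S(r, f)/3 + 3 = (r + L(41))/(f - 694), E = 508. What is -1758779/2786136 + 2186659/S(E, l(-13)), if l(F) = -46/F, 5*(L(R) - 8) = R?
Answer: -91141543948856467/470057362968 ≈ -1.9389e+5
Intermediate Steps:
L(R) = 8 + R/5
S(r, f) = -9 + 3*(81/5 + r)/(-694 + f) (S(r, f) = -9 + 3*((r + (8 + (⅕)*41))/(f - 694)) = -9 + 3*((r + (8 + 41/5))/(-694 + f)) = -9 + 3*((r + 81/5)/(-694 + f)) = -9 + 3*((81/5 + r)/(-694 + f)) = -9 + 3*(81/5 + r)/(-694 + f))
-1758779/2786136 + 2186659/S(E, l(-13)) = -1758779/2786136 + 2186659/((3*(10491 - (-690)/(-13) + 5*508)/(5*(-694 - 46/(-13))))) = -1758779*1/2786136 + 2186659/((3*(10491 - (-690)*(-1)/13 + 2540)/(5*(-694 - 46*(-1/13))))) = -1758779/2786136 + 2186659/((3*(10491 - 15*46/13 + 2540)/(5*(-694 + 46/13)))) = -1758779/2786136 + 2186659/((3*(10491 - 690/13 + 2540)/(5*(-8976/13)))) = -1758779/2786136 + 2186659/(((⅗)*(-13/8976)*(168713/13))) = -1758779/2786136 + 2186659/(-168713/14960) = -1758779/2786136 + 2186659*(-14960/168713) = -1758779/2786136 - 32712418640/168713 = -91141543948856467/470057362968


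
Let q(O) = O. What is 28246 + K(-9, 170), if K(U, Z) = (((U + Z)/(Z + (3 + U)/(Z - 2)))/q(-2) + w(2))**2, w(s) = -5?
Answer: 640396246327/22648081 ≈ 28276.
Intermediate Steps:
K(U, Z) = (-5 - (U + Z)/(2*(Z + (3 + U)/(-2 + Z))))**2 (K(U, Z) = (((U + Z)/(Z + (3 + U)/(Z - 2)))/(-2) - 5)**2 = (((U + Z)/(Z + (3 + U)/(-2 + Z)))*(-1/2) - 5)**2 = (-(U + Z)/(2*(Z + (3 + U)/(-2 + Z))) - 5)**2 = (-5 - (U + Z)/(2*(Z + (3 + U)/(-2 + Z))))**2)
28246 + K(-9, 170) = 28246 + (30 - 22*170 + 8*(-9) + 11*170**2 - 9*170)**2/(4*(3 - 9 + 170**2 - 2*170)**2) = 28246 + (30 - 3740 - 72 + 11*28900 - 1530)**2/(4*(3 - 9 + 28900 - 340)**2) = 28246 + (1/4)*(30 - 3740 - 72 + 317900 - 1530)**2/28554**2 = 28246 + (1/4)*(1/815330916)*312588**2 = 28246 + (1/4)*(1/815330916)*97711257744 = 28246 + 678550401/22648081 = 640396246327/22648081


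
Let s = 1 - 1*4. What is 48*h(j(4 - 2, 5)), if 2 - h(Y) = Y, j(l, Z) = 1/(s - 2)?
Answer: 528/5 ≈ 105.60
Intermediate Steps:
s = -3 (s = 1 - 4 = -3)
j(l, Z) = -⅕ (j(l, Z) = 1/(-3 - 2) = 1/(-5) = -⅕)
h(Y) = 2 - Y
48*h(j(4 - 2, 5)) = 48*(2 - 1*(-⅕)) = 48*(2 + ⅕) = 48*(11/5) = 528/5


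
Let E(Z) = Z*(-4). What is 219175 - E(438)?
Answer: 220927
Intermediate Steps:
E(Z) = -4*Z
219175 - E(438) = 219175 - (-4)*438 = 219175 - 1*(-1752) = 219175 + 1752 = 220927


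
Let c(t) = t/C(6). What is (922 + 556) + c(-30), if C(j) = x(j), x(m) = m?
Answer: 1473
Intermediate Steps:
C(j) = j
c(t) = t/6
(922 + 556) + c(-30) = (922 + 556) + (⅙)*(-30) = 1478 - 5 = 1473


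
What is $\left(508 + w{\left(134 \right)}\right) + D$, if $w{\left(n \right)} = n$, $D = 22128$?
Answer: $22770$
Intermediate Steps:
$\left(508 + w{\left(134 \right)}\right) + D = \left(508 + 134\right) + 22128 = 642 + 22128 = 22770$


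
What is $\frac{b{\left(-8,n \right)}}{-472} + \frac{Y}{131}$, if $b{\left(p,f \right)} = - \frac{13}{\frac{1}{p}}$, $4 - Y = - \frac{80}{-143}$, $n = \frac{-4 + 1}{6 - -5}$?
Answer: $- \frac{214501}{1105247} \approx -0.19408$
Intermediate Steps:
$n = - \frac{3}{11}$ ($n = - \frac{3}{6 + 5} = - \frac{3}{11} \approx -0.27273$)
$Y = \frac{492}{143}$ ($Y = 4 - - \frac{80}{-143} = 4 - \left(-80\right) \left(- \frac{1}{143}\right) = 4 - \frac{80}{143} = \frac{492}{143} \approx 3.4406$)
$b{\left(p,f \right)} = - 13 p$
$\frac{b{\left(-8,n \right)}}{-472} + \frac{Y}{131} = \frac{\left(-13\right) \left(-8\right)}{-472} + \frac{492}{143 \cdot 131} = 104 \left(- \frac{1}{472}\right) + \frac{492}{143} \cdot \frac{1}{131} = - \frac{13}{59} + \frac{492}{18733} = - \frac{214501}{1105247}$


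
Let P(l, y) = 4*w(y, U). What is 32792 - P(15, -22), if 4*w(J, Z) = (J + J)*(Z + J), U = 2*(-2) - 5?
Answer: 31428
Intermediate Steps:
U = -9 (U = -4 - 5 = -9)
w(J, Z) = J*(J + Z)/2 (w(J, Z) = ((J + J)*(Z + J))/4 = ((2*J)*(J + Z))/4 = (2*J*(J + Z))/4 = J*(J + Z)/2)
P(l, y) = 2*y*(-9 + y) (P(l, y) = 4*(y*(y - 9)/2) = 4*(y*(-9 + y)/2) = 2*y*(-9 + y))
32792 - P(15, -22) = 32792 - 2*(-22)*(-9 - 22) = 32792 - 2*(-22)*(-31) = 32792 - 1*1364 = 32792 - 1364 = 31428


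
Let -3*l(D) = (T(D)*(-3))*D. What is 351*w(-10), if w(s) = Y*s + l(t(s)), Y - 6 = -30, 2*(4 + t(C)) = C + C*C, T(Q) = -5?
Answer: 12285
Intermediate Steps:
t(C) = -4 + C/2 + C²/2 (t(C) = -4 + (C + C*C)/2 = -4 + (C + C²)/2 = -4 + (C/2 + C²/2) = -4 + C/2 + C²/2)
l(D) = -5*D (l(D) = -(-5*(-3))*D/3 = -5*D)
Y = -24 (Y = 6 - 30 = -24)
w(s) = 20 - 53*s/2 - 5*s²/2 (w(s) = -24*s - 5*(-4 + s/2 + s²/2) = -24*s + (20 - 5*s/2 - 5*s²/2) = 20 - 53*s/2 - 5*s²/2)
351*w(-10) = 351*(20 - 53/2*(-10) - 5/2*(-10)²) = 351*(20 + 265 - 5/2*100) = 351*(20 + 265 - 250) = 351*35 = 12285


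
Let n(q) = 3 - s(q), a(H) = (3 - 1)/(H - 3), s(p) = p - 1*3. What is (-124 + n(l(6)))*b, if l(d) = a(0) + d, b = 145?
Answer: -53650/3 ≈ -17883.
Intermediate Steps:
s(p) = -3 + p (s(p) = p - 3 = -3 + p)
a(H) = 2/(-3 + H)
l(d) = -⅔ + d (l(d) = 2/(-3 + 0) + d = 2/(-3) + d = 2*(-⅓) + d = -⅔ + d)
n(q) = 6 - q (n(q) = 3 - (-3 + q) = 3 + (3 - q) = 6 - q)
(-124 + n(l(6)))*b = (-124 + (6 - (-⅔ + 6)))*145 = (-124 + (6 - 1*16/3))*145 = (-124 + (6 - 16/3))*145 = (-124 + ⅔)*145 = -370/3*145 = -53650/3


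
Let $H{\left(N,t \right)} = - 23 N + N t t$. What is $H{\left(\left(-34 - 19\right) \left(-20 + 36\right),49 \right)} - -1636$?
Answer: $-2014908$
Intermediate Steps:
$H{\left(N,t \right)} = - 23 N + N t^{2}$
$H{\left(\left(-34 - 19\right) \left(-20 + 36\right),49 \right)} - -1636 = \left(-34 - 19\right) \left(-20 + 36\right) \left(-23 + 49^{2}\right) - -1636 = \left(-53\right) 16 \left(-23 + 2401\right) + 1636 = \left(-848\right) 2378 + 1636 = -2016544 + 1636 = -2014908$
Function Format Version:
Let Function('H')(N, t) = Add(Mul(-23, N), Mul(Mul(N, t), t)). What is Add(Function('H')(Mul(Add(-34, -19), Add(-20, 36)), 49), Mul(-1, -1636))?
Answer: -2014908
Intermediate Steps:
Function('H')(N, t) = Add(Mul(-23, N), Mul(N, Pow(t, 2)))
Add(Function('H')(Mul(Add(-34, -19), Add(-20, 36)), 49), Mul(-1, -1636)) = Add(Mul(Mul(Add(-34, -19), Add(-20, 36)), Add(-23, Pow(49, 2))), Mul(-1, -1636)) = Add(Mul(Mul(-53, 16), Add(-23, 2401)), 1636) = Add(Mul(-848, 2378), 1636) = Add(-2016544, 1636) = -2014908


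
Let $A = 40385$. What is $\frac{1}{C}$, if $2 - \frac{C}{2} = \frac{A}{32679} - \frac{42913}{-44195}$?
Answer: $- \frac{1444248405}{597344384} \approx -2.4178$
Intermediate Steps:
$C = - \frac{597344384}{1444248405}$ ($C = 4 - 2 \left(\frac{40385}{32679} - \frac{42913}{-44195}\right) = 4 - 2 \left(40385 \cdot \frac{1}{32679} - - \frac{42913}{44195}\right) = 4 - 2 \left(\frac{40385}{32679} + \frac{42913}{44195}\right) = 4 - \frac{6374338004}{1444248405} = - \frac{597344384}{1444248405} \approx -0.4136$)
$\frac{1}{C} = \frac{1}{- \frac{597344384}{1444248405}} = - \frac{1444248405}{597344384}$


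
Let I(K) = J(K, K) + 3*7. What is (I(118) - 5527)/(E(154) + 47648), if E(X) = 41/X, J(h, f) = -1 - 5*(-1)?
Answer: -847308/7337833 ≈ -0.11547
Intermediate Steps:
J(h, f) = 4 (J(h, f) = -1 + 5 = 4)
I(K) = 25 (I(K) = 4 + 3*7 = 4 + 21 = 25)
(I(118) - 5527)/(E(154) + 47648) = (25 - 5527)/(41/154 + 47648) = -5502/(41*(1/154) + 47648) = -5502/(41/154 + 47648) = -5502/7337833/154 = -5502*154/7337833 = -847308/7337833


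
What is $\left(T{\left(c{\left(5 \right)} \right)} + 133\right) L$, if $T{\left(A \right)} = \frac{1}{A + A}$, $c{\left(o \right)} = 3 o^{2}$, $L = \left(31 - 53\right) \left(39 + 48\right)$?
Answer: $- \frac{6364369}{25} \approx -2.5457 \cdot 10^{5}$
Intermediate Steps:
$L = -1914$ ($L = \left(-22\right) 87 = -1914$)
$T{\left(A \right)} = \frac{1}{2 A}$
$\left(T{\left(c{\left(5 \right)} \right)} + 133\right) L = \left(\frac{1}{2 \cdot 3 \cdot 5^{2}} + 133\right) \left(-1914\right) = \left(\frac{1}{2 \cdot 3 \cdot 25} + 133\right) \left(-1914\right) = \left(\frac{1}{2 \cdot 75} + 133\right) \left(-1914\right) = \left(\frac{1}{2} \cdot \frac{1}{75} + 133\right) \left(-1914\right) = \left(\frac{1}{150} + 133\right) \left(-1914\right) = \frac{19951}{150} \left(-1914\right) = - \frac{6364369}{25}$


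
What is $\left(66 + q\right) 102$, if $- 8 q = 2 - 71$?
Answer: $\frac{30447}{4} \approx 7611.8$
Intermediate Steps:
$q = \frac{69}{8}$ ($q = - \frac{2 - 71}{8} = \left(- \frac{1}{8}\right) \left(-69\right) = \frac{69}{8} \approx 8.625$)
$\left(66 + q\right) 102 = \left(66 + \frac{69}{8}\right) 102 = \frac{597}{8} \cdot 102 = \frac{30447}{4}$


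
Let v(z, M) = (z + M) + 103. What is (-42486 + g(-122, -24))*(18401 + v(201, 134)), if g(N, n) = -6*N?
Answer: -786603606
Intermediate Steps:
v(z, M) = 103 + M + z (v(z, M) = (M + z) + 103 = 103 + M + z)
(-42486 + g(-122, -24))*(18401 + v(201, 134)) = (-42486 - 6*(-122))*(18401 + (103 + 134 + 201)) = (-42486 + 732)*(18401 + 438) = -41754*18839 = -786603606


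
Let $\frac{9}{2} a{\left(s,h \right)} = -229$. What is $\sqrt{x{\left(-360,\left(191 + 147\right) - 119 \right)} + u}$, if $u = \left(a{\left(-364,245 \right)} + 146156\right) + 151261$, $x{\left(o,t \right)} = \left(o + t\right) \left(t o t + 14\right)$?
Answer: $\frac{\sqrt{21913161769}}{3} \approx 49344.0$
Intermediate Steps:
$a{\left(s,h \right)} = - \frac{458}{9}$ ($a{\left(s,h \right)} = \frac{2}{9} \left(-229\right) = - \frac{458}{9}$)
$x{\left(o,t \right)} = \left(14 + o t^{2}\right) \left(o + t\right)$ ($x{\left(o,t \right)} = \left(o + t\right) \left(o t t + 14\right) = \left(o + t\right) \left(o t^{2} + 14\right) = \left(o + t\right) \left(14 + o t^{2}\right) = \left(14 + o t^{2}\right) \left(o + t\right)$)
$u = \frac{2676295}{9}$ ($u = \left(- \frac{458}{9} + 146156\right) + 151261 = \frac{1314946}{9} + 151261 = \frac{2676295}{9} \approx 2.9737 \cdot 10^{5}$)
$\sqrt{x{\left(-360,\left(191 + 147\right) - 119 \right)} + u} = \sqrt{\left(14 \left(-360\right) + 14 \left(\left(191 + 147\right) - 119\right) - 360 \left(\left(191 + 147\right) - 119\right)^{3} + \left(-360\right)^{2} \left(\left(191 + 147\right) - 119\right)^{2}\right) + \frac{2676295}{9}} = \sqrt{\left(-5040 + 14 \left(338 - 119\right) - 360 \left(338 - 119\right)^{3} + 129600 \left(338 - 119\right)^{2}\right) + \frac{2676295}{9}} = \sqrt{\left(-5040 + 14 \cdot 219 - 360 \cdot 219^{3} + 129600 \cdot 219^{2}\right) + \frac{2676295}{9}} = \sqrt{\left(-5040 + 3066 - 3781245240 + 129600 \cdot 47961\right) + \frac{2676295}{9}} = \sqrt{\left(-5040 + 3066 - 3781245240 + 6215745600\right) + \frac{2676295}{9}} = \sqrt{2434498386 + \frac{2676295}{9}} = \sqrt{\frac{21913161769}{9}} = \frac{\sqrt{21913161769}}{3}$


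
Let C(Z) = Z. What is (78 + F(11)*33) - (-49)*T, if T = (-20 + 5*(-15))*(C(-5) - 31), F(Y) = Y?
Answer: 168021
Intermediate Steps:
T = 3420 (T = (-20 + 5*(-15))*(-5 - 31) = (-20 - 75)*(-36) = -95*(-36) = 3420)
(78 + F(11)*33) - (-49)*T = (78 + 11*33) - (-49)*3420 = (78 + 363) - 1*(-167580) = 441 + 167580 = 168021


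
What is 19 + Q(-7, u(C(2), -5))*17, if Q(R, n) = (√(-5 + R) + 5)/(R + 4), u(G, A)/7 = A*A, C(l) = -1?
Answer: -28/3 - 34*I*√3/3 ≈ -9.3333 - 19.63*I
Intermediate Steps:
u(G, A) = 7*A² (u(G, A) = 7*(A*A) = 7*A²)
Q(R, n) = (5 + √(-5 + R))/(4 + R)
19 + Q(-7, u(C(2), -5))*17 = 19 + ((5 + √(-5 - 7))/(4 - 7))*17 = 19 + ((5 + √(-12))/(-3))*17 = 19 - (5 + 2*I*√3)/3*17 = 19 + (-5/3 - 2*I*√3/3)*17 = 19 + (-85/3 - 34*I*√3/3) = -28/3 - 34*I*√3/3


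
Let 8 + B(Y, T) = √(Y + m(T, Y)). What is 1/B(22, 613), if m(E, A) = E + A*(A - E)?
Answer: -8/12431 - I*√12367/12431 ≈ -0.00064355 - 0.0089459*I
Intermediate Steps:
B(Y, T) = -8 + √(T + Y + Y² - T*Y) (B(Y, T) = -8 + √(Y + (T + Y² - Y*T)) = -8 + √(Y + (T + Y² - T*Y)) = -8 + √(T + Y + Y² - T*Y))
1/B(22, 613) = 1/(-8 + √(613 + 22 + 22² - 1*613*22)) = 1/(-8 + √(613 + 22 + 484 - 13486)) = 1/(-8 + √(-12367)) = 1/(-8 + I*√12367)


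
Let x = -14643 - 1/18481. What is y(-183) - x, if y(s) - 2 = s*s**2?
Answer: -112989914001/18481 ≈ -6.1138e+6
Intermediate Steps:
x = -270617284/18481 (x = -14643 - 1*1/18481 = -14643 - 1/18481 = -270617284/18481 ≈ -14643.)
y(s) = 2 + s**3 (y(s) = 2 + s*s**2 = 2 + s**3)
y(-183) - x = (2 + (-183)**3) - 1*(-270617284/18481) = (2 - 6128487) + 270617284/18481 = -6128485 + 270617284/18481 = -112989914001/18481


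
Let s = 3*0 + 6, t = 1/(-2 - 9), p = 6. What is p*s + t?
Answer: 395/11 ≈ 35.909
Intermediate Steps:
t = -1/11 (t = 1/(-11) = -1/11 ≈ -0.090909)
s = 6 (s = 0 + 6 = 6)
p*s + t = 6*6 - 1/11 = 36 - 1/11 = 395/11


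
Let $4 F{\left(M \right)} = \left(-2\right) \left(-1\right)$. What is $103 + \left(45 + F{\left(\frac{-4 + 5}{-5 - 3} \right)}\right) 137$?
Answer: $\frac{12673}{2} \approx 6336.5$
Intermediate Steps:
$F{\left(M \right)} = \frac{1}{2}$ ($F{\left(M \right)} = \frac{\left(-2\right) \left(-1\right)}{4} = \frac{1}{4} \cdot 2 = \frac{1}{2}$)
$103 + \left(45 + F{\left(\frac{-4 + 5}{-5 - 3} \right)}\right) 137 = 103 + \left(45 + \frac{1}{2}\right) 137 = 103 + \frac{91}{2} \cdot 137 = 103 + \frac{12467}{2} = \frac{12673}{2}$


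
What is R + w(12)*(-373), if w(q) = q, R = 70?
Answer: -4406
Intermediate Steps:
R + w(12)*(-373) = 70 + 12*(-373) = 70 - 4476 = -4406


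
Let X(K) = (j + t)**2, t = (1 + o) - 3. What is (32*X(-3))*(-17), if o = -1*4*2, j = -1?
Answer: -65824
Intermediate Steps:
o = -8 (o = -4*2 = -8)
t = -10 (t = (1 - 8) - 3 = -7 - 3 = -10)
X(K) = 121 (X(K) = (-1 - 10)**2 = (-11)**2 = 121)
(32*X(-3))*(-17) = (32*121)*(-17) = 3872*(-17) = -65824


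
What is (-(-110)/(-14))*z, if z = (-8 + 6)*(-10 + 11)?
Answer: 110/7 ≈ 15.714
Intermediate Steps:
z = -2 (z = -2*1 = -2)
(-(-110)/(-14))*z = -(-110)/(-14)*(-2) = -(-110)*(-1)/14*(-2) = -10*11/14*(-2) = -55/7*(-2) = 110/7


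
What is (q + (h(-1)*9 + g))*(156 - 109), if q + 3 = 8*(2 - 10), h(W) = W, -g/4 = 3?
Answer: -4136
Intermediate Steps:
g = -12 (g = -4*3 = -12)
q = -67 (q = -3 + 8*(2 - 10) = -3 + 8*(-8) = -3 - 64 = -67)
(q + (h(-1)*9 + g))*(156 - 109) = (-67 + (-1*9 - 12))*(156 - 109) = (-67 + (-9 - 12))*47 = (-67 - 21)*47 = -88*47 = -4136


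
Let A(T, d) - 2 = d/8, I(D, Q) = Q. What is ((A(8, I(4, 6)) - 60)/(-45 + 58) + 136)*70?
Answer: 239505/26 ≈ 9211.7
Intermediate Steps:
A(T, d) = 2 + d/8
((A(8, I(4, 6)) - 60)/(-45 + 58) + 136)*70 = (((2 + (⅛)*6) - 60)/(-45 + 58) + 136)*70 = (((2 + ¾) - 60)/13 + 136)*70 = ((11/4 - 60)*(1/13) + 136)*70 = (-229/4*1/13 + 136)*70 = (-229/52 + 136)*70 = (6843/52)*70 = 239505/26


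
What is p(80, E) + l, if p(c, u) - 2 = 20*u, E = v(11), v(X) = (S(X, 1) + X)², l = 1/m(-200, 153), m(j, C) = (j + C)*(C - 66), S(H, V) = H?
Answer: 39589697/4089 ≈ 9682.0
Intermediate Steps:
m(j, C) = (-66 + C)*(C + j) (m(j, C) = (C + j)*(-66 + C) = (-66 + C)*(C + j))
l = -1/4089 (l = 1/(153² - 66*153 - 66*(-200) + 153*(-200)) = 1/(23409 - 10098 + 13200 - 30600) = 1/(-4089) = -1/4089 ≈ -0.00024456)
v(X) = 4*X² (v(X) = (X + X)² = (2*X)² = 4*X²)
E = 484 (E = 4*11² = 4*121 = 484)
p(c, u) = 2 + 20*u
p(80, E) + l = (2 + 20*484) - 1/4089 = (2 + 9680) - 1/4089 = 9682 - 1/4089 = 39589697/4089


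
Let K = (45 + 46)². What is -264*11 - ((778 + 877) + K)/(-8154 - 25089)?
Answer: -32175912/11081 ≈ -2903.7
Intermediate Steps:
K = 8281 (K = 91² = 8281)
-264*11 - ((778 + 877) + K)/(-8154 - 25089) = -264*11 - ((778 + 877) + 8281)/(-8154 - 25089) = -2904 - (1655 + 8281)/(-33243) = -2904 - 9936*(-1)/33243 = -2904 - 1*(-3312/11081) = -2904 + 3312/11081 = -32175912/11081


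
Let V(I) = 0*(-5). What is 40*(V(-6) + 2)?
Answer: 80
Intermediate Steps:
V(I) = 0
40*(V(-6) + 2) = 40*(0 + 2) = 40*2 = 80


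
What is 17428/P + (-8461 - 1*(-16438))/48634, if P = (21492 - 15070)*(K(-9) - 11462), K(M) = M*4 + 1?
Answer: 294062051383/1795414909678 ≈ 0.16378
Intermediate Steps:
K(M) = 1 + 4*M (K(M) = 4*M + 1 = 1 + 4*M)
P = -73833734 (P = (21492 - 15070)*((1 + 4*(-9)) - 11462) = 6422*((1 - 36) - 11462) = 6422*(-35 - 11462) = 6422*(-11497) = -73833734)
17428/P + (-8461 - 1*(-16438))/48634 = 17428/(-73833734) + (-8461 - 1*(-16438))/48634 = 17428*(-1/73833734) + (-8461 + 16438)*(1/48634) = -8714/36916867 + 7977*(1/48634) = -8714/36916867 + 7977/48634 = 294062051383/1795414909678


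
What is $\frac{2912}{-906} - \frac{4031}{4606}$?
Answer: $- \frac{8532379}{2086518} \approx -4.0893$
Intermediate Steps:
$\frac{2912}{-906} - \frac{4031}{4606} = 2912 \left(- \frac{1}{906}\right) - \frac{4031}{4606} = - \frac{1456}{453} - \frac{4031}{4606} = - \frac{8532379}{2086518}$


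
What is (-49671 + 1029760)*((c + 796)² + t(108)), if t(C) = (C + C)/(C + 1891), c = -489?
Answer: 184652655613063/1999 ≈ 9.2372e+10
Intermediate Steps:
t(C) = 2*C/(1891 + C) (t(C) = (2*C)/(1891 + C) = 2*C/(1891 + C))
(-49671 + 1029760)*((c + 796)² + t(108)) = (-49671 + 1029760)*((-489 + 796)² + 2*108/(1891 + 108)) = 980089*(307² + 2*108/1999) = 980089*(94249 + 2*108*(1/1999)) = 980089*(94249 + 216/1999) = 980089*(188403967/1999) = 184652655613063/1999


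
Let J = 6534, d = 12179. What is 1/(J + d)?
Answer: 1/18713 ≈ 5.3439e-5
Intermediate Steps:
1/(J + d) = 1/(6534 + 12179) = 1/18713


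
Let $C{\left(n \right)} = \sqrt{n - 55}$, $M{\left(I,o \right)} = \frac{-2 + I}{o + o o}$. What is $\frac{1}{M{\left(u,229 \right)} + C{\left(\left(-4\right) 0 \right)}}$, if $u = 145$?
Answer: $\frac{684710}{13870646359} - \frac{2774128900 i \sqrt{55}}{152577109949} \approx 4.9364 \cdot 10^{-5} - 0.13484 i$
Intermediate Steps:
$M{\left(I,o \right)} = \frac{-2 + I}{o + o^{2}}$
$C{\left(n \right)} = \sqrt{-55 + n}$
$\frac{1}{M{\left(u,229 \right)} + C{\left(\left(-4\right) 0 \right)}} = \frac{1}{\frac{-2 + 145}{229 \left(1 + 229\right)} + \sqrt{-55 - 0}} = \frac{1}{\frac{1}{229} \cdot \frac{1}{230} \cdot 143 + \sqrt{-55 + 0}} = \frac{1}{\frac{1}{229} \cdot \frac{1}{230} \cdot 143 + \sqrt{-55}} = \frac{1}{\frac{143}{52670} + i \sqrt{55}}$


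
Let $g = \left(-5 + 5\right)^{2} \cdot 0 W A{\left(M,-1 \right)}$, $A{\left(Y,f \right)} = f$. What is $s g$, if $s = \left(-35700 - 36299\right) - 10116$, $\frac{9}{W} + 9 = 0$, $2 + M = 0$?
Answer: $0$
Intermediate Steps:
$M = -2$ ($M = -2 + 0 = -2$)
$W = -1$ ($W = \frac{9}{-9 + 0} = \frac{9}{-9} = 9 \left(- \frac{1}{9}\right) = -1$)
$s = -82115$ ($s = -71999 - 10116 = -82115$)
$g = 0$ ($g = \left(-5 + 5\right)^{2} \cdot 0 \left(-1\right) \left(-1\right) = 0^{2} \cdot 0 \left(-1\right) = 0 \cdot 0 = 0$)
$s g = \left(-82115\right) 0 = 0$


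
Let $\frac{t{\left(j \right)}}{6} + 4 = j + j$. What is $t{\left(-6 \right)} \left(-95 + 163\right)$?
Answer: $-6528$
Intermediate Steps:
$t{\left(j \right)} = -24 + 12 j$ ($t{\left(j \right)} = -24 + 6 \left(j + j\right) = -24 + 6 \cdot 2 j = -24 + 12 j$)
$t{\left(-6 \right)} \left(-95 + 163\right) = \left(-24 + 12 \left(-6\right)\right) \left(-95 + 163\right) = \left(-24 - 72\right) 68 = \left(-96\right) 68 = -6528$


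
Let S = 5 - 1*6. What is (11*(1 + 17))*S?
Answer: -198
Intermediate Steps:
S = -1 (S = 5 - 6 = -1)
(11*(1 + 17))*S = (11*(1 + 17))*(-1) = (11*18)*(-1) = 198*(-1) = -198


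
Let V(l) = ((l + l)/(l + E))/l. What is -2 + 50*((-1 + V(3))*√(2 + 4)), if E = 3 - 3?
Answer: -2 - 50*√6/3 ≈ -42.825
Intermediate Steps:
E = 0
V(l) = 2/l (V(l) = ((l + l)/(l + 0))/l = ((2*l)/l)/l = 2/l)
-2 + 50*((-1 + V(3))*√(2 + 4)) = -2 + 50*((-1 + 2/3)*√(2 + 4)) = -2 + 50*((-1 + 2*(⅓))*√6) = -2 + 50*((-1 + ⅔)*√6) = -2 + 50*(-√6/3) = -2 - 50*√6/3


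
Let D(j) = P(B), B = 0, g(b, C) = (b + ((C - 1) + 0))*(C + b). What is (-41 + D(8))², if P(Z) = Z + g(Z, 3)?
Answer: 1225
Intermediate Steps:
g(b, C) = (C + b)*(-1 + C + b) (g(b, C) = (b + ((-1 + C) + 0))*(C + b) = (b + (-1 + C))*(C + b) = (-1 + C + b)*(C + b) = (C + b)*(-1 + C + b))
P(Z) = 6 + Z² + 6*Z (P(Z) = Z + (3² + Z² - 1*3 - Z + 2*3*Z) = Z + (9 + Z² - 3 - Z + 6*Z) = Z + (6 + Z² + 5*Z) = 6 + Z² + 6*Z)
D(j) = 6 (D(j) = 6 + 0² + 6*0 = 6 + 0 + 0 = 6)
(-41 + D(8))² = (-41 + 6)² = (-35)² = 1225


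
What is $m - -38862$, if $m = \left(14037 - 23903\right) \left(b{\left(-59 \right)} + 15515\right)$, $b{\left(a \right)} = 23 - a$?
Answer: $-153841140$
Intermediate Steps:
$m = -153880002$ ($m = \left(14037 - 23903\right) \left(\left(23 - -59\right) + 15515\right) = - 9866 \left(\left(23 + 59\right) + 15515\right) = - 9866 \left(82 + 15515\right) = \left(-9866\right) 15597 = -153880002$)
$m - -38862 = -153880002 - -38862 = -153880002 + 38862 = -153841140$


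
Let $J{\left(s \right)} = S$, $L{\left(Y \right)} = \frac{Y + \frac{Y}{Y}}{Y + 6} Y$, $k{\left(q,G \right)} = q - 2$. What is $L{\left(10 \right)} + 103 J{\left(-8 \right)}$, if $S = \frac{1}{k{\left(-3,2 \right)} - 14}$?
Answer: $\frac{221}{152} \approx 1.4539$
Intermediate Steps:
$k{\left(q,G \right)} = -2 + q$ ($k{\left(q,G \right)} = q - 2 = -2 + q$)
$L{\left(Y \right)} = \frac{Y \left(1 + Y\right)}{6 + Y}$ ($L{\left(Y \right)} = \frac{Y + 1}{6 + Y} Y = \frac{1 + Y}{6 + Y} Y = \frac{Y \left(1 + Y\right)}{6 + Y}$)
$S = - \frac{1}{19}$ ($S = \frac{1}{\left(-2 - 3\right) - 14} = \frac{1}{-5 - 14} = \frac{1}{-19} = - \frac{1}{19} \approx -0.052632$)
$J{\left(s \right)} = - \frac{1}{19}$
$L{\left(10 \right)} + 103 J{\left(-8 \right)} = \frac{10 \left(1 + 10\right)}{6 + 10} + 103 \left(- \frac{1}{19}\right) = 10 \cdot \frac{1}{16} \cdot 11 - \frac{103}{19} = \frac{55}{8} - \frac{103}{19} = \frac{221}{152}$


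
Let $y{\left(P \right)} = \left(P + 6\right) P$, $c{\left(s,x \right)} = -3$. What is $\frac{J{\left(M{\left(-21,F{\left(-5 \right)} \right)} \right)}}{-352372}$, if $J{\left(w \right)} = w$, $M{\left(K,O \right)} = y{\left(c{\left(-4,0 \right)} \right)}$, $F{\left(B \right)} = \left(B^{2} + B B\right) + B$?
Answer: $\frac{9}{352372} \approx 2.5541 \cdot 10^{-5}$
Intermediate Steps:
$F{\left(B \right)} = B + 2 B^{2}$ ($F{\left(B \right)} = \left(B^{2} + B^{2}\right) + B = 2 B^{2} + B = B + 2 B^{2}$)
$y{\left(P \right)} = P \left(6 + P\right)$ ($y{\left(P \right)} = \left(6 + P\right) P = P \left(6 + P\right)$)
$M{\left(K,O \right)} = -9$ ($M{\left(K,O \right)} = - 3 \left(6 - 3\right) = \left(-3\right) 3 = -9$)
$\frac{J{\left(M{\left(-21,F{\left(-5 \right)} \right)} \right)}}{-352372} = - \frac{9}{-352372} = \left(-9\right) \left(- \frac{1}{352372}\right) = \frac{9}{352372}$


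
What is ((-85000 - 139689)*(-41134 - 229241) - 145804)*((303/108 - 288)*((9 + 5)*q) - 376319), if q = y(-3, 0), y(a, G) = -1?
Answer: -407139740242735483/18 ≈ -2.2619e+16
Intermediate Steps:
q = -1
((-85000 - 139689)*(-41134 - 229241) - 145804)*((303/108 - 288)*((9 + 5)*q) - 376319) = ((-85000 - 139689)*(-41134 - 229241) - 145804)*((303/108 - 288)*((9 + 5)*(-1)) - 376319) = (-224689*(-270375) - 145804)*((303*(1/108) - 288)*(14*(-1)) - 376319) = (60750288375 - 145804)*((101/36 - 288)*(-14) - 376319) = 60750142571*(-10267/36*(-14) - 376319) = 60750142571*(71869/18 - 376319) = 60750142571*(-6701873/18) = -407139740242735483/18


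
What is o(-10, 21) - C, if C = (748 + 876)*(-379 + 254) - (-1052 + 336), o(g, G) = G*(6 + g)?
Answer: 202200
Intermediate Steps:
C = -202284 (C = 1624*(-125) - 1*(-716) = -203000 + 716 = -202284)
o(-10, 21) - C = 21*(6 - 10) - 1*(-202284) = 21*(-4) + 202284 = -84 + 202284 = 202200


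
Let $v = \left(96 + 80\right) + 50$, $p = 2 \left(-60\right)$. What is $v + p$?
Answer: $106$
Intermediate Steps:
$p = -120$
$v = 226$ ($v = 176 + 50 = 226$)
$v + p = 226 - 120 = 106$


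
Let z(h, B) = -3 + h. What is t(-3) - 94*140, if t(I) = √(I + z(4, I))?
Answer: -13160 + I*√2 ≈ -13160.0 + 1.4142*I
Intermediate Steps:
t(I) = √(1 + I) (t(I) = √(I + (-3 + 4)) = √(I + 1) = √(1 + I))
t(-3) - 94*140 = √(1 - 3) - 94*140 = √(-2) - 13160 = I*√2 - 13160 = -13160 + I*√2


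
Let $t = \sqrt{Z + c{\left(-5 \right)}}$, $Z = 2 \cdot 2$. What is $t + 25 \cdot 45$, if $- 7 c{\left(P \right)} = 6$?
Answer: $1125 + \frac{\sqrt{154}}{7} \approx 1126.8$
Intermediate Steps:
$c{\left(P \right)} = - \frac{6}{7}$ ($c{\left(P \right)} = \left(- \frac{1}{7}\right) 6 = - \frac{6}{7}$)
$Z = 4$
$t = \frac{\sqrt{154}}{7}$ ($t = \sqrt{4 - \frac{6}{7}} = \sqrt{\frac{22}{7}} = \frac{\sqrt{154}}{7} \approx 1.7728$)
$t + 25 \cdot 45 = \frac{\sqrt{154}}{7} + 25 \cdot 45 = \frac{\sqrt{154}}{7} + 1125 = 1125 + \frac{\sqrt{154}}{7}$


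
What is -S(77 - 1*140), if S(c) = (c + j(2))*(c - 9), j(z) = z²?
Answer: -4248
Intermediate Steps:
S(c) = (-9 + c)*(4 + c) (S(c) = (c + 2²)*(c - 9) = (c + 4)*(-9 + c) = (4 + c)*(-9 + c) = (-9 + c)*(4 + c))
-S(77 - 1*140) = -(-36 + (77 - 1*140)² - 5*(77 - 1*140)) = -(-36 + (77 - 140)² - 5*(77 - 140)) = -(-36 + (-63)² - 5*(-63)) = -(-36 + 3969 + 315) = -1*4248 = -4248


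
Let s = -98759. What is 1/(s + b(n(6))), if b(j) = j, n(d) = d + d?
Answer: -1/98747 ≈ -1.0127e-5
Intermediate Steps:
n(d) = 2*d
1/(s + b(n(6))) = 1/(-98759 + 2*6) = 1/(-98759 + 12) = 1/(-98747) = -1/98747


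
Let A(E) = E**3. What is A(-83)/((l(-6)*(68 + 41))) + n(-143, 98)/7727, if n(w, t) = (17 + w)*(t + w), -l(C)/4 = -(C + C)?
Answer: 4447863589/40427664 ≈ 110.02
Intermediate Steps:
l(C) = 8*C (l(C) = -(-4)*(C + C) = -(-4)*2*C = -(-8)*C = 8*C)
A(-83)/((l(-6)*(68 + 41))) + n(-143, 98)/7727 = (-83)**3/(((8*(-6))*(68 + 41))) + ((-143)**2 + 17*98 + 17*(-143) + 98*(-143))/7727 = -571787/((-48*109)) + (20449 + 1666 - 2431 - 14014)*(1/7727) = -571787/(-5232) + 5670*(1/7727) = -571787*(-1/5232) + 5670/7727 = 571787/5232 + 5670/7727 = 4447863589/40427664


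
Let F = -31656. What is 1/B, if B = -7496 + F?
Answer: -1/39152 ≈ -2.5541e-5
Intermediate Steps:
B = -39152 (B = -7496 - 31656 = -39152)
1/B = 1/(-39152) = -1/39152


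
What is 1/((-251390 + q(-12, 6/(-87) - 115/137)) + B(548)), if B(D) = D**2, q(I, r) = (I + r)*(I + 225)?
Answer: 3973/183411617 ≈ 2.1662e-5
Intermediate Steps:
q(I, r) = (225 + I)*(I + r) (q(I, r) = (I + r)*(225 + I) = (225 + I)*(I + r))
1/((-251390 + q(-12, 6/(-87) - 115/137)) + B(548)) = 1/((-251390 + ((-12)**2 + 225*(-12) + 225*(6/(-87) - 115/137) - 12*(6/(-87) - 115/137))) + 548**2) = 1/((-251390 + (144 - 2700 + 225*(6*(-1/87) - 115*1/137) - 12*(6*(-1/87) - 115*1/137))) + 300304) = 1/((-251390 + (144 - 2700 + 225*(-2/29 - 115/137) - 12*(-2/29 - 115/137))) + 300304) = 1/((-251390 + (144 - 2700 + 225*(-3609/3973) - 12*(-3609/3973))) + 300304) = 1/((-251390 + (144 - 2700 - 812025/3973 + 43308/3973)) + 300304) = 1/((-251390 - 10923705/3973) + 300304) = 1/(-1009696175/3973 + 300304) = 1/(183411617/3973) = 3973/183411617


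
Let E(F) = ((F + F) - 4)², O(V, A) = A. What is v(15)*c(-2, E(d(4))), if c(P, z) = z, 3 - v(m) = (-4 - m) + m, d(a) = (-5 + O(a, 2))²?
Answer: 1372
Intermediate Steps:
d(a) = 9 (d(a) = (-5 + 2)² = (-3)² = 9)
E(F) = (-4 + 2*F)² (E(F) = (2*F - 4)² = (-4 + 2*F)²)
v(m) = 7 (v(m) = 3 - ((-4 - m) + m) = 3 - 1*(-4) = 3 + 4 = 7)
v(15)*c(-2, E(d(4))) = 7*(4*(-2 + 9)²) = 7*(4*7²) = 7*(4*49) = 7*196 = 1372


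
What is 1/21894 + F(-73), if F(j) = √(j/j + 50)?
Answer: 1/21894 + √51 ≈ 7.1415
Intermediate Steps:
F(j) = √51 (F(j) = √(1 + 50) = √51)
1/21894 + F(-73) = 1/21894 + √51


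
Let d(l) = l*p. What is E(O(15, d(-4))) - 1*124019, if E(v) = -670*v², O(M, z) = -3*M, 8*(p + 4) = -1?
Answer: -1480769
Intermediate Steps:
p = -33/8 (p = -4 + (⅛)*(-1) = -4 - ⅛ = -33/8 ≈ -4.1250)
d(l) = -33*l/8 (d(l) = l*(-33/8) = -33*l/8)
E(O(15, d(-4))) - 1*124019 = -670*(-3*15)² - 1*124019 = -670*(-45)² - 124019 = -670*2025 - 124019 = -1356750 - 124019 = -1480769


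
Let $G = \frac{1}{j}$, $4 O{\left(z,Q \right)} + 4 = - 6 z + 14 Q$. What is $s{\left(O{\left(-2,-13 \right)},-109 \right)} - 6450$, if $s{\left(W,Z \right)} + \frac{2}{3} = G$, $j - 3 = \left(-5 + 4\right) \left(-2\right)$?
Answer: $- \frac{96757}{15} \approx -6450.5$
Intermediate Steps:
$j = 5$ ($j = 3 + \left(-5 + 4\right) \left(-2\right) = 3 - -2 = 3 + 2 = 5$)
$O{\left(z,Q \right)} = -1 - \frac{3 z}{2} + \frac{7 Q}{2}$ ($O{\left(z,Q \right)} = -1 + \frac{- 6 z + 14 Q}{4} = -1 + \left(- \frac{3 z}{2} + \frac{7 Q}{2}\right) = -1 - \frac{3 z}{2} + \frac{7 Q}{2}$)
$G = \frac{1}{5} \approx 0.2$
$s{\left(W,Z \right)} = - \frac{7}{15}$ ($s{\left(W,Z \right)} = - \frac{2}{3} + \frac{1}{5} = - \frac{7}{15}$)
$s{\left(O{\left(-2,-13 \right)},-109 \right)} - 6450 = - \frac{7}{15} - 6450 = - \frac{96757}{15}$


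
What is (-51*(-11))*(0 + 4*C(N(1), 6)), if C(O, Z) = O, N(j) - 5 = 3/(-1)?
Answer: 4488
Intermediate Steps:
N(j) = 2 (N(j) = 5 + 3/(-1) = 5 + 3*(-1) = 5 - 3 = 2)
(-51*(-11))*(0 + 4*C(N(1), 6)) = (-51*(-11))*(0 + 4*2) = 561*(0 + 8) = 561*8 = 4488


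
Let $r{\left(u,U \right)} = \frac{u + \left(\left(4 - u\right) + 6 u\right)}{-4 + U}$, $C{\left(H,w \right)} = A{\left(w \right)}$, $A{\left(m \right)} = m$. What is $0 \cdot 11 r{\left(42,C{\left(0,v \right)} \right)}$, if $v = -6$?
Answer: $0$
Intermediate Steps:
$C{\left(H,w \right)} = w$
$r{\left(u,U \right)} = \frac{4 + 6 u}{-4 + U}$ ($r{\left(u,U \right)} = \frac{u + \left(4 + 5 u\right)}{-4 + U} = \frac{4 + 6 u}{-4 + U}$)
$0 \cdot 11 r{\left(42,C{\left(0,v \right)} \right)} = 0 \cdot 11 \frac{2 \left(2 + 3 \cdot 42\right)}{-4 - 6} = 0 \frac{2 \left(2 + 126\right)}{-10} = 0 \cdot 2 \left(- \frac{1}{10}\right) 128 = 0 \left(- \frac{128}{5}\right) = 0$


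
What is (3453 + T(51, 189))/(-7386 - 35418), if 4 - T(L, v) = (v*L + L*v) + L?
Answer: 3968/10701 ≈ 0.37081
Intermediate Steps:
T(L, v) = 4 - L - 2*L*v (T(L, v) = 4 - ((v*L + L*v) + L) = 4 - ((L*v + L*v) + L) = 4 - (2*L*v + L) = 4 - (L + 2*L*v) = 4 + (-L - 2*L*v) = 4 - L - 2*L*v)
(3453 + T(51, 189))/(-7386 - 35418) = (3453 + (4 - 1*51 - 2*51*189))/(-7386 - 35418) = (3453 + (4 - 51 - 19278))/(-42804) = (3453 - 19325)*(-1/42804) = -15872*(-1/42804) = 3968/10701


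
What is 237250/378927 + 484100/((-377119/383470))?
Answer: -70343095400146250/142900571313 ≈ -4.9225e+5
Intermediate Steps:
237250/378927 + 484100/((-377119/383470)) = 237250*(1/378927) + 484100/((-377119*1/383470)) = 237250/378927 + 484100/(-377119/383470) = 237250/378927 + 484100*(-383470/377119) = 237250/378927 - 185637827000/377119 = -70343095400146250/142900571313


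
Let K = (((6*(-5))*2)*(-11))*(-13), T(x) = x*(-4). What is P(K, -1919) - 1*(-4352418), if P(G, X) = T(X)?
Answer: 4360094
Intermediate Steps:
T(x) = -4*x
K = -8580 (K = (-30*2*(-11))*(-13) = -60*(-11)*(-13) = 660*(-13) = -8580)
P(G, X) = -4*X
P(K, -1919) - 1*(-4352418) = -4*(-1919) - 1*(-4352418) = 7676 + 4352418 = 4360094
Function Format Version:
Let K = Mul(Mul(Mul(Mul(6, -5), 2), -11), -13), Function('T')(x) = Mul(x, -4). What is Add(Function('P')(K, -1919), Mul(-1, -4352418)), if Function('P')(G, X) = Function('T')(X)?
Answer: 4360094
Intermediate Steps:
Function('T')(x) = Mul(-4, x)
K = -8580 (K = Mul(Mul(Mul(-30, 2), -11), -13) = Mul(Mul(-60, -11), -13) = Mul(660, -13) = -8580)
Function('P')(G, X) = Mul(-4, X)
Add(Function('P')(K, -1919), Mul(-1, -4352418)) = Add(Mul(-4, -1919), Mul(-1, -4352418)) = Add(7676, 4352418) = 4360094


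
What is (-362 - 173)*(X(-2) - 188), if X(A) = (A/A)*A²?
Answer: 98440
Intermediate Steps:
X(A) = A² (X(A) = 1*A² = A²)
(-362 - 173)*(X(-2) - 188) = (-362 - 173)*((-2)² - 188) = -535*(4 - 188) = -535*(-184) = 98440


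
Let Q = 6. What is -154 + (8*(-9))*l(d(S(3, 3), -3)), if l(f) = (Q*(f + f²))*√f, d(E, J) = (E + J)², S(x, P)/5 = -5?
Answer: -7444362394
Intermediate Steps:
S(x, P) = -25 (S(x, P) = 5*(-5) = -25)
l(f) = √f*(6*f + 6*f²) (l(f) = (6*(f + f²))*√f = (6*f + 6*f²)*√f = √f*(6*f + 6*f²))
-154 + (8*(-9))*l(d(S(3, 3), -3)) = -154 + (8*(-9))*(6*((-25 - 3)²)^(3/2)*(1 + (-25 - 3)²)) = -154 - 432*((-28)²)^(3/2)*(1 + (-28)²) = -154 - 432*784^(3/2)*(1 + 784) = -154 - 432*21952*785 = -154 - 72*103393920 = -154 - 7444362240 = -7444362394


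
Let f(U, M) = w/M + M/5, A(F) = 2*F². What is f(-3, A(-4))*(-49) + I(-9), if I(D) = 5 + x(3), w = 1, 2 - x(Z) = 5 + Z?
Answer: -50581/160 ≈ -316.13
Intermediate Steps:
x(Z) = -3 - Z (x(Z) = 2 - (5 + Z) = 2 + (-5 - Z) = -3 - Z)
I(D) = -1 (I(D) = 5 + (-3 - 1*3) = 5 + (-3 - 3) = 5 - 6 = -1)
f(U, M) = 1/M + M/5
f(-3, A(-4))*(-49) + I(-9) = (1/(2*(-4)²) + (2*(-4)²)/5)*(-49) - 1 = (1/(2*16) + (2*16)/5)*(-49) - 1 = (1/32 + (⅕)*32)*(-49) - 1 = (1/32 + 32/5)*(-49) - 1 = (1029/160)*(-49) - 1 = -50421/160 - 1 = -50581/160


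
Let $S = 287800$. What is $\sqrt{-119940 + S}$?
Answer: $2 \sqrt{41965} \approx 409.71$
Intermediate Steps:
$\sqrt{-119940 + S} = \sqrt{-119940 + 287800} = \sqrt{167860} = 2 \sqrt{41965}$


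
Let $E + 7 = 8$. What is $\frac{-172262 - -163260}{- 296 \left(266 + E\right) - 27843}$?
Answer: $\frac{9002}{106875} \approx 0.084229$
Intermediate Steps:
$E = 1$ ($E = -7 + 8 = 1$)
$\frac{-172262 - -163260}{- 296 \left(266 + E\right) - 27843} = \frac{-172262 - -163260}{- 296 \left(266 + 1\right) - 27843} = \frac{-172262 + 163260}{\left(-296\right) 267 - 27843} = - \frac{9002}{-79032 - 27843} = - \frac{9002}{-106875} = \left(-9002\right) \left(- \frac{1}{106875}\right) = \frac{9002}{106875}$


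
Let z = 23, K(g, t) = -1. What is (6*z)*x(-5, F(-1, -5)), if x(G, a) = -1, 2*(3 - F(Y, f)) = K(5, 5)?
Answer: -138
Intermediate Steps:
F(Y, f) = 7/2 (F(Y, f) = 3 - ½*(-1) = 3 + ½ = 7/2)
(6*z)*x(-5, F(-1, -5)) = (6*23)*(-1) = 138*(-1) = -138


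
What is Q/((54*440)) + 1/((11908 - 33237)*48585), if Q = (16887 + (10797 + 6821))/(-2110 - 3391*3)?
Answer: -216707695357/1832903688757680 ≈ -0.00011823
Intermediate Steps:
Q = -34505/12283 (Q = (16887 + 17618)/(-2110 - 10173) = 34505/(-12283) = 34505*(-1/12283) = -34505/12283 ≈ -2.8092)
Q/((54*440)) + 1/((11908 - 33237)*48585) = -34505/(12283*(54*440)) + 1/((11908 - 33237)*48585) = -34505/12283/23760 + (1/48585)/(-21329) = -34505/12283*1/23760 - 1/21329*1/48585 = -6901/58368816 - 1/1036269465 = -216707695357/1832903688757680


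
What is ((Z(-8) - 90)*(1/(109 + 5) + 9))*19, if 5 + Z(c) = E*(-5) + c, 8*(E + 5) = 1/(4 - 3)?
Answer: -645983/48 ≈ -13458.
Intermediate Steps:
E = -39/8 (E = -5 + 1/(8*(4 - 3)) = -5 + (1/8)/1 = -5 + (1/8)*1 = -5 + 1/8 = -39/8 ≈ -4.8750)
Z(c) = 155/8 + c (Z(c) = -5 + (-39/8*(-5) + c) = -5 + (195/8 + c) = 155/8 + c)
((Z(-8) - 90)*(1/(109 + 5) + 9))*19 = (((155/8 - 8) - 90)*(1/(109 + 5) + 9))*19 = ((91/8 - 90)*(1/114 + 9))*19 = -629*(1/114 + 9)/8*19 = -629/8*1027/114*19 = -645983/912*19 = -645983/48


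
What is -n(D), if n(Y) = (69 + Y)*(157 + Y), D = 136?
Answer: -60065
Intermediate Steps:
-n(D) = -(10833 + 136² + 226*136) = -(10833 + 18496 + 30736) = -1*60065 = -60065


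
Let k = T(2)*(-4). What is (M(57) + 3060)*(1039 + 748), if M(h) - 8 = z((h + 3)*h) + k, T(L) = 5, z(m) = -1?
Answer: 5444989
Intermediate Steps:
k = -20 (k = 5*(-4) = -20)
M(h) = -13 (M(h) = 8 + (-1 - 20) = 8 - 21 = -13)
(M(57) + 3060)*(1039 + 748) = (-13 + 3060)*(1039 + 748) = 3047*1787 = 5444989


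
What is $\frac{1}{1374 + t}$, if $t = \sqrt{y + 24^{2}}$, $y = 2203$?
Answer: $\frac{1374}{1885097} - \frac{\sqrt{2779}}{1885097} \approx 0.00070091$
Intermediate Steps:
$t = \sqrt{2779}$ ($t = \sqrt{2203 + 24^{2}} = \sqrt{2203 + 576} = \sqrt{2779} \approx 52.716$)
$\frac{1}{1374 + t} = \frac{1}{1374 + \sqrt{2779}}$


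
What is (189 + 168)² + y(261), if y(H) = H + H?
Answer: 127971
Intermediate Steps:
y(H) = 2*H
(189 + 168)² + y(261) = (189 + 168)² + 2*261 = 357² + 522 = 127449 + 522 = 127971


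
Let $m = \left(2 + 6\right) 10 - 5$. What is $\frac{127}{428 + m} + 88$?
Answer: $\frac{44391}{503} \approx 88.252$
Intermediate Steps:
$m = 75$ ($m = 8 \cdot 10 - 5 = 80 - 5 = 75$)
$\frac{127}{428 + m} + 88 = \frac{127}{428 + 75} + 88 = \frac{127}{503} + 88 = \frac{44391}{503}$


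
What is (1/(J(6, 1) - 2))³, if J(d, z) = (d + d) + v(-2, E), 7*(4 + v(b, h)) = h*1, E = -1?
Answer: 343/68921 ≈ 0.0049767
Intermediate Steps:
v(b, h) = -4 + h/7 (v(b, h) = -4 + (h*1)/7 = -4 + h/7)
J(d, z) = -29/7 + 2*d (J(d, z) = (d + d) + (-4 + (⅐)*(-1)) = 2*d + (-4 - ⅐) = 2*d - 29/7 = -29/7 + 2*d)
(1/(J(6, 1) - 2))³ = (1/((-29/7 + 2*6) - 2))³ = (1/((-29/7 + 12) - 2))³ = (1/(55/7 - 2))³ = (1/(41/7))³ = (7/41)³ = 343/68921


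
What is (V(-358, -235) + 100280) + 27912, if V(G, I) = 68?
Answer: 128260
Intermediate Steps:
(V(-358, -235) + 100280) + 27912 = (68 + 100280) + 27912 = 100348 + 27912 = 128260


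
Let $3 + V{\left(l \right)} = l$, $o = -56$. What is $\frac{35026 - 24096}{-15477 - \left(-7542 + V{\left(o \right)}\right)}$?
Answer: $- \frac{5465}{3938} \approx -1.3878$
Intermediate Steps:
$V{\left(l \right)} = -3 + l$
$\frac{35026 - 24096}{-15477 - \left(-7542 + V{\left(o \right)}\right)} = \frac{35026 - 24096}{-15477 + \left(7542 - \left(-3 - 56\right)\right)} = \frac{10930}{-15477 + \left(7542 - -59\right)} = \frac{10930}{-15477 + \left(7542 + 59\right)} = \frac{10930}{-15477 + 7601} = \frac{10930}{-7876} = 10930 \left(- \frac{1}{7876}\right) = - \frac{5465}{3938}$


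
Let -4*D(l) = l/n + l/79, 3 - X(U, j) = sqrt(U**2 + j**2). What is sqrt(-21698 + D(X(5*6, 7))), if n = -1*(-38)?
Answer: sqrt(-782170904870 + 351234*sqrt(949))/6004 ≈ 147.3*I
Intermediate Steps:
n = 38
X(U, j) = 3 - sqrt(U**2 + j**2)
D(l) = -117*l/12008 (D(l) = -(l/38 + l/79)/4 = -117*l/12008)
sqrt(-21698 + D(X(5*6, 7))) = sqrt(-21698 - 117*(3 - sqrt((5*6)**2 + 7**2))/12008) = sqrt(-21698 - 117*(3 - sqrt(30**2 + 49))/12008) = sqrt(-21698 - 117*(3 - sqrt(900 + 49))/12008) = sqrt(-21698 - 117*(3 - sqrt(949))/12008) = sqrt(-21698 + (-351/12008 + 117*sqrt(949)/12008)) = sqrt(-260549935/12008 + 117*sqrt(949)/12008)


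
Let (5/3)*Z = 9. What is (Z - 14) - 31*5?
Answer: -818/5 ≈ -163.60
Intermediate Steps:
Z = 27/5 (Z = (3/5)*9 = 27/5 ≈ 5.4000)
(Z - 14) - 31*5 = (27/5 - 14) - 31*5 = -43/5 - 155 = -818/5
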